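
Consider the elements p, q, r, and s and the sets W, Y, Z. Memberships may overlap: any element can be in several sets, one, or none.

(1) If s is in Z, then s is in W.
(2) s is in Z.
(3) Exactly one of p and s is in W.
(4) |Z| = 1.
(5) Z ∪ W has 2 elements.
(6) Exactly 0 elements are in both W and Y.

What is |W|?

2

From (2): s ∈ Z.
(1): s ∈ W.
(3) (exactly one): p ∉ W.
(4): Z already has 1, so the rest are out.
Suppose s ∈ Y: no assignment then satisfies all the clues, so s ∉ Y.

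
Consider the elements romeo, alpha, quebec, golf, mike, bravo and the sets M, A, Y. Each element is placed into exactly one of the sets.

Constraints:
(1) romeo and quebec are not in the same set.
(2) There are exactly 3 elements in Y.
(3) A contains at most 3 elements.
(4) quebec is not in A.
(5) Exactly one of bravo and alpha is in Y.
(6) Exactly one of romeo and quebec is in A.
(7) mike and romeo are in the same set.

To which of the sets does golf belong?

golf: Y

From (4): quebec ∉ A.
(6) (exactly one): romeo ∈ A.
(7): mike matches romeo: mike ∉ M.
(7): mike matches romeo: mike ∈ A.
Suppose golf ∈ M: no assignment then satisfies all the clues, so golf ∉ M.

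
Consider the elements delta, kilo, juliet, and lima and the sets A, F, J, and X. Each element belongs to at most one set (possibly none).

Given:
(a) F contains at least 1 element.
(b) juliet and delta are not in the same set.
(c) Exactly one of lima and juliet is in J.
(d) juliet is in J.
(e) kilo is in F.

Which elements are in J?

J = {juliet}

From (d): juliet ∈ J.
From (e): kilo ∈ F.
(b): delta ∉ J.
(c) (exactly one): lima ∉ J.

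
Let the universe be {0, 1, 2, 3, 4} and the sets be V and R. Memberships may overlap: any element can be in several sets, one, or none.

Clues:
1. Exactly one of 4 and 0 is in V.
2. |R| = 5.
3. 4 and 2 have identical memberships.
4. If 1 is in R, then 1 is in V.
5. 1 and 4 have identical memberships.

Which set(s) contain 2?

(2): only 5 candidates remain for R, so all are in.
(4): 1 ∈ V.
(5): 4 matches 1: 4 ∈ V.
(1) (exactly one): 0 ∉ V.
(3): 2 matches 4: 2 ∈ V.

2: R, V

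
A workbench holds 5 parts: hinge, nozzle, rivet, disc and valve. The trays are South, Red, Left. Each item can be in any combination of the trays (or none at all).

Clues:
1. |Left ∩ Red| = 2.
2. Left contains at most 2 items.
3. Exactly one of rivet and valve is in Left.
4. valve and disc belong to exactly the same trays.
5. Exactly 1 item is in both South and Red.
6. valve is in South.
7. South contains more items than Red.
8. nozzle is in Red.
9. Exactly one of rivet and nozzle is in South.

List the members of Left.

From (6): valve ∈ South.
From (8): nozzle ∈ Red.
(4): disc matches valve: disc ∈ South.
Suppose hinge ∈ Left: no assignment then satisfies all the clues, so hinge ∉ Left.

Left = {nozzle, rivet}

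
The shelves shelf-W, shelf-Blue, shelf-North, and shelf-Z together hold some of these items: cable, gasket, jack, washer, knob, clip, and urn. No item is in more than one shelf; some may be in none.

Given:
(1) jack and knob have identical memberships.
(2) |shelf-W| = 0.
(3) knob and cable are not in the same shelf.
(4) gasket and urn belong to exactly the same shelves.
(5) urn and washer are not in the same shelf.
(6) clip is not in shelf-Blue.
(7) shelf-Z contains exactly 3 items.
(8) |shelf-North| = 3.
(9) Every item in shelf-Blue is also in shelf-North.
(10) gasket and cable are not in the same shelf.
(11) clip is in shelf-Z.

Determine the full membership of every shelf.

From (6): clip ∉ shelf-Blue.
From (11): clip ∈ shelf-Z.
(2): shelf-W already has 0, so the rest are out.
Suppose cable ∈ shelf-Blue: no assignment then satisfies all the clues, so cable ∉ shelf-Blue.

shelf-W = {}; shelf-Blue = {}; shelf-North = {jack, knob, washer}; shelf-Z = {clip, gasket, urn}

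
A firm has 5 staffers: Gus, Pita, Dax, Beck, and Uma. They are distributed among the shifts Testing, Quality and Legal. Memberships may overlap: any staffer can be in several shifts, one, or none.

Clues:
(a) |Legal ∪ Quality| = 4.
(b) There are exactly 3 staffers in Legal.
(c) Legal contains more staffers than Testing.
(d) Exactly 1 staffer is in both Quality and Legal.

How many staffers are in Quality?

2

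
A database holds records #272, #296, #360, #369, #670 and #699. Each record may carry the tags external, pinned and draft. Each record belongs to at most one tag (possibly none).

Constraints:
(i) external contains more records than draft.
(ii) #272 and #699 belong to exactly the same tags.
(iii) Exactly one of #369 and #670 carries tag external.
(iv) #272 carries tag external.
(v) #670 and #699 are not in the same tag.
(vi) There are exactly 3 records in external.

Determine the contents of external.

From (iv): #272 ∈ external.
(ii): #699 matches #272: #699 ∈ external.
(v): #670 ∉ external.
(iii) (exactly one): #369 ∈ external.
(vi): external already has 3, so the rest are out.

external = {#272, #369, #699}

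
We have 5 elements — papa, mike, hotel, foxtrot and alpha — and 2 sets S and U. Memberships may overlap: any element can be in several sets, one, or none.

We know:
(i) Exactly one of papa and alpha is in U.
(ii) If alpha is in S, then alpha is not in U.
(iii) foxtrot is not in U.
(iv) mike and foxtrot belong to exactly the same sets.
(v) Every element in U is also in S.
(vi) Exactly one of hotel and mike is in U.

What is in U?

U = {hotel, papa}

From (iii): foxtrot ∉ U.
(iv): mike matches foxtrot: mike ∉ U.
(vi) (exactly one): hotel ∈ U.
(v) with hotel ∈ U: hotel ∈ S.
Suppose papa ∉ U: no assignment then satisfies all the clues, so papa ∈ U.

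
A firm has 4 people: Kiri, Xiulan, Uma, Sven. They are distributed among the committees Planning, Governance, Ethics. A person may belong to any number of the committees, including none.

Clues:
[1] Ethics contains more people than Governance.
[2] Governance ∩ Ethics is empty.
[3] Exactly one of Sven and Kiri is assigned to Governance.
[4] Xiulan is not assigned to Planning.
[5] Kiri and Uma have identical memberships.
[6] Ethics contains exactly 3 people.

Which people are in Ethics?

Ethics = {Kiri, Uma, Xiulan}

From (4): Xiulan ∉ Planning.
Suppose Kiri ∉ Ethics: no assignment then satisfies all the clues, so Kiri ∈ Ethics.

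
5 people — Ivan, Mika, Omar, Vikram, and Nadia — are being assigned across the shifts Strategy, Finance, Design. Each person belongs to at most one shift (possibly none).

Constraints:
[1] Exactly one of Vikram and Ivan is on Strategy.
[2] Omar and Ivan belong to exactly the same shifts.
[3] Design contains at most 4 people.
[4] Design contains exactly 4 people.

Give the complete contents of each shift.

Strategy = {Vikram}; Finance = {}; Design = {Ivan, Mika, Nadia, Omar}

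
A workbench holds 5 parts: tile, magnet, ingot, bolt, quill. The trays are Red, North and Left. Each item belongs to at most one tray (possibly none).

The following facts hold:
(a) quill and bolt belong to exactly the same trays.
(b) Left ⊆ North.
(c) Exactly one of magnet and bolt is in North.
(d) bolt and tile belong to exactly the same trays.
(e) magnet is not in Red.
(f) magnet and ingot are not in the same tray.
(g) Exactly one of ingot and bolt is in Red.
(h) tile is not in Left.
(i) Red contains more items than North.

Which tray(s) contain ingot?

ingot: none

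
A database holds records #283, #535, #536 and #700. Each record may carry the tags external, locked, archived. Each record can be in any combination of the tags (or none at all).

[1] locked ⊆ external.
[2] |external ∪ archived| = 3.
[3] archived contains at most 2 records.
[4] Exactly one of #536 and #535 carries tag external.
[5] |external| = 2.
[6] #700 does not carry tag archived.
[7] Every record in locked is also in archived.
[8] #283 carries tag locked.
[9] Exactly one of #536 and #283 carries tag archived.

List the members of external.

external = {#283, #536}

From (6): #700 ∉ archived.
From (8): #283 ∈ locked.
(1) with #283 ∈ locked: #283 ∈ external.
(7) with #283 ∈ locked: #283 ∈ archived.
(7) contrapositive: #700 ∉ locked.
(9) (exactly one): #536 ∉ archived.
(7) contrapositive: #536 ∉ locked.
Suppose #535 ∈ external: no assignment then satisfies all the clues, so #535 ∉ external.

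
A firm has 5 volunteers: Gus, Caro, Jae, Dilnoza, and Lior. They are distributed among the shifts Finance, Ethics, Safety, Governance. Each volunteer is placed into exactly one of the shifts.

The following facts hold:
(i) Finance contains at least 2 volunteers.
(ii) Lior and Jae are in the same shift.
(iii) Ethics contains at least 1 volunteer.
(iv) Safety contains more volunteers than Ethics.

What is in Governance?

Governance = {}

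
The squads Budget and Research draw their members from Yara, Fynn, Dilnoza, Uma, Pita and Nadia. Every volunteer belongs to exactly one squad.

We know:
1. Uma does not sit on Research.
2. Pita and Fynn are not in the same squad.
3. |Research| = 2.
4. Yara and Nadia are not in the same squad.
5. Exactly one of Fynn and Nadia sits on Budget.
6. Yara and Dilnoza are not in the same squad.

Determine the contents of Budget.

Budget = {Dilnoza, Nadia, Pita, Uma}

From (1): Uma ∉ Research.
Only one squad left: Uma ∈ Budget.
Suppose Yara ∈ Budget: no assignment then satisfies all the clues, so Yara ∉ Budget.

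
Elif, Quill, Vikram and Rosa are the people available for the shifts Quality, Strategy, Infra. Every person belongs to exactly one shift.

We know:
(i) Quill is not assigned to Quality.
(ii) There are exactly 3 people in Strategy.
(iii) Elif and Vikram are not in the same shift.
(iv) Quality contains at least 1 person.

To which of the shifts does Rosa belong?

Rosa: Strategy

From (i): Quill ∉ Quality.
Suppose Rosa ∈ Quality: no assignment then satisfies all the clues, so Rosa ∉ Quality.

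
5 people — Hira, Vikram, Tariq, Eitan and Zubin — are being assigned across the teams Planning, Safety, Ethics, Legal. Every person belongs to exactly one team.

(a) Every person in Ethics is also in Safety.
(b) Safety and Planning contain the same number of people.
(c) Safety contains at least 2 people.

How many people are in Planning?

2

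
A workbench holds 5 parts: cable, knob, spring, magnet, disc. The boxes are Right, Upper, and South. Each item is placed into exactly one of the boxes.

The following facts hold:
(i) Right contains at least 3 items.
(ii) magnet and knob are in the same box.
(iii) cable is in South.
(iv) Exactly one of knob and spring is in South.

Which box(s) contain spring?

From (iii): cable ∈ South.
Suppose spring ∈ Right: no assignment then satisfies all the clues, so spring ∉ Right.

spring: South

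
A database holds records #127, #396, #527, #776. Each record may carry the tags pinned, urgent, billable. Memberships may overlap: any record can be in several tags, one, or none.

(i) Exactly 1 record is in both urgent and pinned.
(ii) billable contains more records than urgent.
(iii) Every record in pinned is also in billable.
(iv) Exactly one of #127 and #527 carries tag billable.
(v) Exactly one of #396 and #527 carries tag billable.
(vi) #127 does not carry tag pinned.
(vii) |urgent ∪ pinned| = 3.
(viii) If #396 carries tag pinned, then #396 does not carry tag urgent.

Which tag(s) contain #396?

#396: billable, pinned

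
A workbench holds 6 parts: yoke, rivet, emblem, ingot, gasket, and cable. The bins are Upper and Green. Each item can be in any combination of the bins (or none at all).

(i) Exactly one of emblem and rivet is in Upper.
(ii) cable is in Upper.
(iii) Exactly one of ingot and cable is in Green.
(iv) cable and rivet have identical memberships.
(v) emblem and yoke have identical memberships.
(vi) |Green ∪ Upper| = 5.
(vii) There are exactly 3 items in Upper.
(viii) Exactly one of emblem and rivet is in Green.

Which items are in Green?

Green = {emblem, ingot, yoke}

From (ii): cable ∈ Upper.
(iv): rivet matches cable: rivet ∈ Upper.
(i) (exactly one): emblem ∉ Upper.
(v): yoke matches emblem: yoke ∉ Upper.
Suppose yoke ∉ Green: no assignment then satisfies all the clues, so yoke ∈ Green.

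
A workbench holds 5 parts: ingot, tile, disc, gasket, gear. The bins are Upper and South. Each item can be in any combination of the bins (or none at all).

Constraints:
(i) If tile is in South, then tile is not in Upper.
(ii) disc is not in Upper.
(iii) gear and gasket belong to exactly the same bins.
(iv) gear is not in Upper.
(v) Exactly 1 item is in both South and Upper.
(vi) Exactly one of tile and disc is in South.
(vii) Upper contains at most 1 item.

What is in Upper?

Upper = {ingot}

From (ii): disc ∉ Upper.
From (iv): gear ∉ Upper.
(iii): gasket matches gear: gasket ∉ Upper.
Suppose ingot ∉ Upper: no assignment then satisfies all the clues, so ingot ∈ Upper.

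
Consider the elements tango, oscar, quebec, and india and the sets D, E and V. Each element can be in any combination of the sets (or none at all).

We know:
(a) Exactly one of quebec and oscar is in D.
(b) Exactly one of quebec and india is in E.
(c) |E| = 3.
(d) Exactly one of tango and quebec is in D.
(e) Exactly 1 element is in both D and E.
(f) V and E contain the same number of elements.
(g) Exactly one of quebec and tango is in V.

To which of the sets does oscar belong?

oscar: E, V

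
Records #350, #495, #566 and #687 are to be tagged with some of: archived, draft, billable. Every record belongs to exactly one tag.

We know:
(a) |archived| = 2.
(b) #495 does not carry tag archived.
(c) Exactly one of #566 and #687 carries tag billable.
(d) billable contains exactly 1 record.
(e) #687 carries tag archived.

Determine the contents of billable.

From (b): #495 ∉ archived.
From (e): #687 ∈ archived.
(c) (exactly one): #566 ∈ billable.
(d): billable already has 1, so the rest are out.
Only one tag left: #495 ∈ draft.
(a): only 2 candidates remain for archived, so all are in.

billable = {#566}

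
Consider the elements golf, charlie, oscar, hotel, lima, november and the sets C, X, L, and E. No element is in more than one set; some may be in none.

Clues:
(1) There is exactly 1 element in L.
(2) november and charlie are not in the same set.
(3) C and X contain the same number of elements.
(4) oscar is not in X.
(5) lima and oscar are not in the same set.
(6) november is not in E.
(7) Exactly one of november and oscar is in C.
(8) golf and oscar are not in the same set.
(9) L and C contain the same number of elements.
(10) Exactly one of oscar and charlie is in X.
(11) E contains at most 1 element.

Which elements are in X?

X = {charlie}

From (4): oscar ∉ X.
From (6): november ∉ E.
(10) (exactly one): charlie ∈ X.
(2): november ∉ X.
Suppose golf ∈ X: no assignment then satisfies all the clues, so golf ∉ X.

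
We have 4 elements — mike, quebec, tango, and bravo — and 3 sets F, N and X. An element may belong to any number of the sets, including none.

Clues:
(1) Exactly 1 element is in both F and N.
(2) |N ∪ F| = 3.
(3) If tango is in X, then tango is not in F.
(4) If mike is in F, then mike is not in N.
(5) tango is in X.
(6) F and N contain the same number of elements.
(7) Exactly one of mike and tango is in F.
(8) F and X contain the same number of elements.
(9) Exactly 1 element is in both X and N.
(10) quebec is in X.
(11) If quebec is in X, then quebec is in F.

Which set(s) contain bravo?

bravo: N

From (5): tango ∈ X.
From (10): quebec ∈ X.
(3): tango ∉ F.
(7) (exactly one): mike ∈ F.
(11): quebec ∈ F.
(4): mike ∉ N.
Suppose bravo ∈ F: no assignment then satisfies all the clues, so bravo ∉ F.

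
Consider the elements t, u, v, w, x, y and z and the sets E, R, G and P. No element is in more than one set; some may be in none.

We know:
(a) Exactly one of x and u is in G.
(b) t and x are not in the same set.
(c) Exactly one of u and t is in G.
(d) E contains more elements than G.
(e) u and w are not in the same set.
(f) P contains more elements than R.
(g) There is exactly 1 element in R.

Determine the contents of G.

G = {u}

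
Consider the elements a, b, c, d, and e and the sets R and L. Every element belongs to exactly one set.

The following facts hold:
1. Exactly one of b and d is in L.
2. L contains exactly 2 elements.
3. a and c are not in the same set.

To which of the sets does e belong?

e: R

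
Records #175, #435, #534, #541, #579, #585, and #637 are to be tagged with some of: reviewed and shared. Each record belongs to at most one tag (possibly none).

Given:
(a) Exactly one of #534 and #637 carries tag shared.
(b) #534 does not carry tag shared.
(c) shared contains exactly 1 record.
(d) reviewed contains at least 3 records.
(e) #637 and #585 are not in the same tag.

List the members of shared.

From (b): #534 ∉ shared.
(a) (exactly one): #637 ∈ shared.
(c): shared already has 1, so the rest are out.

shared = {#637}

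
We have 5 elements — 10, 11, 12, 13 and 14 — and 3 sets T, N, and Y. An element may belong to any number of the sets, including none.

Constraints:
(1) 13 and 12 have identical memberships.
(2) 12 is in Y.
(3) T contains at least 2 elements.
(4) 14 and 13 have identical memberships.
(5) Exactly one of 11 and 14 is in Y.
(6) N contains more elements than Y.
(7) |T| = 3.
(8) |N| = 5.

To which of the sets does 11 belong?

From (2): 12 ∈ Y.
(1): 13 matches 12: 13 ∈ Y.
(4): 14 matches 13: 14 ∈ Y.
(5) (exactly one): 11 ∉ Y.
(8): only 5 candidates remain for N, so all are in.
Suppose 11 ∈ T: no assignment then satisfies all the clues, so 11 ∉ T.

11: N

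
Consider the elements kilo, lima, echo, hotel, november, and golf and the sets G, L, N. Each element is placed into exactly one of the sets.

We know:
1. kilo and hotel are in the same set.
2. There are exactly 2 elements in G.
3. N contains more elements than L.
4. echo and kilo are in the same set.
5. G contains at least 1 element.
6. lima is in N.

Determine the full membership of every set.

G = {golf, november}; L = {}; N = {echo, hotel, kilo, lima}

From (6): lima ∈ N.
Suppose kilo ∈ G: no assignment then satisfies all the clues, so kilo ∉ G.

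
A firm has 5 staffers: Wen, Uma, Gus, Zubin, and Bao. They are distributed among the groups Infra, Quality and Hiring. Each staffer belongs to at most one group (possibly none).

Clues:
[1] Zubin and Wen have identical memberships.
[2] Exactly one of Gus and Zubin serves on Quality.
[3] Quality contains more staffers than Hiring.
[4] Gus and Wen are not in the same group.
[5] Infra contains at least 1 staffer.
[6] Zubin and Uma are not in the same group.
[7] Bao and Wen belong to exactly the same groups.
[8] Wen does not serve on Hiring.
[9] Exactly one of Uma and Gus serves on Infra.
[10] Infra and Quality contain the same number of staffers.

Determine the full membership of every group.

From (8): Wen ∉ Hiring.
(1): Zubin matches Wen: Zubin ∉ Hiring.
(7): Bao matches Wen: Bao ∉ Hiring.
Suppose Wen ∈ Infra: no assignment then satisfies all the clues, so Wen ∉ Infra.

Infra = {Uma}; Quality = {Gus}; Hiring = {}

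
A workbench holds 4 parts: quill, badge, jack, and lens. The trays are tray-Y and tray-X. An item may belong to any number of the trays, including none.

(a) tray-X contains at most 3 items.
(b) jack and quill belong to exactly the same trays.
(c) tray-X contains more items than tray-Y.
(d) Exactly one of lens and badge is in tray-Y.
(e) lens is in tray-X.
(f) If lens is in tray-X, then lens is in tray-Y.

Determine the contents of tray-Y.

tray-Y = {lens}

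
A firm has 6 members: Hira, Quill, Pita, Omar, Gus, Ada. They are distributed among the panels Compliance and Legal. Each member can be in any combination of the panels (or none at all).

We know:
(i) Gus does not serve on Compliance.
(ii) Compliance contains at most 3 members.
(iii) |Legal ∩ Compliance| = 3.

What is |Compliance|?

3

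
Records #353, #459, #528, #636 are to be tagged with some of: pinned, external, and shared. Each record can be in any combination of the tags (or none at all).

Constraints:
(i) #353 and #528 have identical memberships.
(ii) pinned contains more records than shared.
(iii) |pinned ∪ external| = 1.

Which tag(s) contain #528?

#528: none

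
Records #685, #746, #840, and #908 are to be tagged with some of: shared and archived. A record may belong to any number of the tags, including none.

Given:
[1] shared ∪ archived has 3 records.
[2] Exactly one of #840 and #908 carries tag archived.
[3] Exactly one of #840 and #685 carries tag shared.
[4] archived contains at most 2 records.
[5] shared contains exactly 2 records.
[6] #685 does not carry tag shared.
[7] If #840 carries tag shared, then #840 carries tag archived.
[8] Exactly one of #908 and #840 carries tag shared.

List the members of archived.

archived = {#685, #840}

From (6): #685 ∉ shared.
(3) (exactly one): #840 ∈ shared.
(7): #840 ∈ archived.
(8) (exactly one): #908 ∉ shared.
(2) (exactly one): #908 ∉ archived.
(5): only 2 candidates remain for shared, so all are in.
Suppose #685 ∉ archived: no assignment then satisfies all the clues, so #685 ∈ archived.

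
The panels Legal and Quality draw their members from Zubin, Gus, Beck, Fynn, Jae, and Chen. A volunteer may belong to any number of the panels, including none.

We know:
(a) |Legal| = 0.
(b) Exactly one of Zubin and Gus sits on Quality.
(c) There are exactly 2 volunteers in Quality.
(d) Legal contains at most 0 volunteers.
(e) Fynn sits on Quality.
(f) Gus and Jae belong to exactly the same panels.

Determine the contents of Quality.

Quality = {Fynn, Zubin}

From (e): Fynn ∈ Quality.
(a): Legal already has 0, so the rest are out.
Suppose Zubin ∉ Quality: no assignment then satisfies all the clues, so Zubin ∈ Quality.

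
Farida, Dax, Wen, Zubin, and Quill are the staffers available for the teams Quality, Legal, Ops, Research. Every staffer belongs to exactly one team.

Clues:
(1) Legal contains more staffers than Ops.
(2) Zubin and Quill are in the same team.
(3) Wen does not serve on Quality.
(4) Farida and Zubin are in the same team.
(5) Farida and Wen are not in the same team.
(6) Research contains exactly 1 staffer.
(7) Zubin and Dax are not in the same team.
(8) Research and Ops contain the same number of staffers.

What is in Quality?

Quality = {}

From (3): Wen ∉ Quality.
Suppose Farida ∈ Quality: no assignment then satisfies all the clues, so Farida ∉ Quality.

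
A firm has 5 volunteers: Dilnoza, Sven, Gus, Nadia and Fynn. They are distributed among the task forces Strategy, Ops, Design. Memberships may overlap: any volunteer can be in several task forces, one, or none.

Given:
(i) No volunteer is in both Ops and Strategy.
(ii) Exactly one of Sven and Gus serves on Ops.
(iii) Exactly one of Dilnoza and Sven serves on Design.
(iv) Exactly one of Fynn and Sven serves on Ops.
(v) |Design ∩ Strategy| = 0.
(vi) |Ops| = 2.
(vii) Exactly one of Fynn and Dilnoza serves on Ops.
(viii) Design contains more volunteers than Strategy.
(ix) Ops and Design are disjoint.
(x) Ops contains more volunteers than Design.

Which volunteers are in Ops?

Ops = {Fynn, Gus}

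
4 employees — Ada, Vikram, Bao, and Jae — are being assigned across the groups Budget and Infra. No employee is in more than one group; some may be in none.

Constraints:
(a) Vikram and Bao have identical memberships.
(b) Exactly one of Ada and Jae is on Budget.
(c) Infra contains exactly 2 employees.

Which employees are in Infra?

Infra = {Bao, Vikram}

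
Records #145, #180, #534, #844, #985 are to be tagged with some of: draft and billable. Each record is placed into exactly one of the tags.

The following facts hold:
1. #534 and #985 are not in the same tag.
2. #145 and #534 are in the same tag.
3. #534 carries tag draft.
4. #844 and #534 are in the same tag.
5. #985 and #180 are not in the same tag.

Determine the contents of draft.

From (3): #534 ∈ draft.
(1): #985 ∉ draft.
(2): #145 matches #534: #145 ∈ draft.
(4): #844 matches #534: #844 ∈ draft.
Only one tag left: #985 ∈ billable.
(5): #180 ∉ billable.
Only one tag left: #180 ∈ draft.

draft = {#145, #180, #534, #844}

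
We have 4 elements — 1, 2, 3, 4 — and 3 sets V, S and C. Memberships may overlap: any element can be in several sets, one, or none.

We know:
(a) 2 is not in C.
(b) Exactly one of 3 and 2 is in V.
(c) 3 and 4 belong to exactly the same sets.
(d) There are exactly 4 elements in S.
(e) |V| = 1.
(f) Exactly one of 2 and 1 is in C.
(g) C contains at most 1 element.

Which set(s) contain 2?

2: S, V

From (a): 2 ∉ C.
(d): only 4 candidates remain for S, so all are in.
(f) (exactly one): 1 ∈ C.
(g): C already has 1, so the rest are out.
Suppose 2 ∉ V: no assignment then satisfies all the clues, so 2 ∈ V.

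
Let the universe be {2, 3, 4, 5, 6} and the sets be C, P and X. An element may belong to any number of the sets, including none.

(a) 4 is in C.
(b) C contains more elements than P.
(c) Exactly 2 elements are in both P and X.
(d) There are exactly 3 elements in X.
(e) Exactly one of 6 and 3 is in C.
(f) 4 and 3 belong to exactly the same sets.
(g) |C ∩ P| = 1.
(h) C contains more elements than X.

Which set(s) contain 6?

6: P, X

From (a): 4 ∈ C.
(f): 3 matches 4: 3 ∈ C.
(e) (exactly one): 6 ∉ C.
Suppose 6 ∉ P: no assignment then satisfies all the clues, so 6 ∈ P.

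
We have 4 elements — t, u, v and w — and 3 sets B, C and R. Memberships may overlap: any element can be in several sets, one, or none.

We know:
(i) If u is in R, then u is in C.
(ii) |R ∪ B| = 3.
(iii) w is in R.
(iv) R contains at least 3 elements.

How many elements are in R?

3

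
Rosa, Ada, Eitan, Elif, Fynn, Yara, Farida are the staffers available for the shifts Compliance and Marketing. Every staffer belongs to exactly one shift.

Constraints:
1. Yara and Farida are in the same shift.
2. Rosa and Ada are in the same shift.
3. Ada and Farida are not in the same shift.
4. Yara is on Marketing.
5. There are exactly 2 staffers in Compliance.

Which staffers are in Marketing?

From (4): Yara ∈ Marketing.
(1): Farida matches Yara: Farida ∉ Compliance.
(1): Farida matches Yara: Farida ∈ Marketing.
(3): Ada ∉ Marketing.
Only one shift left: Ada ∈ Compliance.
(2): Rosa matches Ada: Rosa ∈ Compliance.
(5): Compliance already has 2, so the rest are out.
Only one shift left: Eitan ∈ Marketing.
Only one shift left: Elif ∈ Marketing.
Only one shift left: Fynn ∈ Marketing.

Marketing = {Eitan, Elif, Farida, Fynn, Yara}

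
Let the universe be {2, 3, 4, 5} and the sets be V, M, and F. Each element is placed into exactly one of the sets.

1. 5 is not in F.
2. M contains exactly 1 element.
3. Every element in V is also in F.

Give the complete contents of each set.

From (1): 5 ∉ F.
(3) contrapositive: 5 ∉ V.
Only one set left: 5 ∈ M.
(2): M already has 1, so the rest are out.
Suppose 2 ∈ V: no assignment then satisfies all the clues, so 2 ∉ V.

V = {}; M = {5}; F = {2, 3, 4}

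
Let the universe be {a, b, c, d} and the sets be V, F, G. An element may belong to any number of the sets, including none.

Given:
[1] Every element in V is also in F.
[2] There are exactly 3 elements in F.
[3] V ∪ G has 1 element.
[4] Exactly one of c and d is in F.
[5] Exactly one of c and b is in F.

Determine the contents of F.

F = {a, b, d}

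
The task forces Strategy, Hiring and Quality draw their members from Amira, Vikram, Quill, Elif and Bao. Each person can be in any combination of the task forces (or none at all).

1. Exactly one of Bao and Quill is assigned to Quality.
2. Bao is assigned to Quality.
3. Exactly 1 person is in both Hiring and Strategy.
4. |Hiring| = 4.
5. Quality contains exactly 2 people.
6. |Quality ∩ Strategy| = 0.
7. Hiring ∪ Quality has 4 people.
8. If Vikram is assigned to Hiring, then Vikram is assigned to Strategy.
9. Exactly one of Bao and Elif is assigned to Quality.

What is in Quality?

Quality = {Amira, Bao}

From (2): Bao ∈ Quality.
(1) (exactly one): Quill ∉ Quality.
(9) (exactly one): Elif ∉ Quality.
Suppose Amira ∉ Quality: no assignment then satisfies all the clues, so Amira ∈ Quality.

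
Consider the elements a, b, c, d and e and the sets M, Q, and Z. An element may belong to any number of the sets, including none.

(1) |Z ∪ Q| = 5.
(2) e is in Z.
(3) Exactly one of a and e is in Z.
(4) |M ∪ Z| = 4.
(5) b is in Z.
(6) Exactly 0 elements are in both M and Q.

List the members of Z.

From (2): e ∈ Z.
From (5): b ∈ Z.
(3) (exactly one): a ∉ Z.
Suppose c ∉ Z: no assignment then satisfies all the clues, so c ∈ Z.

Z = {b, c, d, e}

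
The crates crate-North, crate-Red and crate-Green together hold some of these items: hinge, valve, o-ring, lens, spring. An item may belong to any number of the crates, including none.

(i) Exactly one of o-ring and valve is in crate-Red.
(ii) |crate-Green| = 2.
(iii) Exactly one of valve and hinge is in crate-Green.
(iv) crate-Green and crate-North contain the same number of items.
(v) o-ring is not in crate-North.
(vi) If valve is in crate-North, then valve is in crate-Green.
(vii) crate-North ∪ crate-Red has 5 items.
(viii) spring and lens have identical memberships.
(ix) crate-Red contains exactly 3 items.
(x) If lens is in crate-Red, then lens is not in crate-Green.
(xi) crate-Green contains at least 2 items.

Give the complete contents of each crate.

crate-North = {hinge, valve}; crate-Red = {lens, o-ring, spring}; crate-Green = {o-ring, valve}

From (v): o-ring ∉ crate-North.
Suppose hinge ∉ crate-North: no assignment then satisfies all the clues, so hinge ∈ crate-North.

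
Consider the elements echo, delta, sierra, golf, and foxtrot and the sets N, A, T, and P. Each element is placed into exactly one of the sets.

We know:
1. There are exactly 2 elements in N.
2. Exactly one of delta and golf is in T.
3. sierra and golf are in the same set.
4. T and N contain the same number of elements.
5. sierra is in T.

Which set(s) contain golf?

From (5): sierra ∈ T.
(3): golf matches sierra: golf ∉ N.
(3): golf matches sierra: golf ∉ A.
(3): golf matches sierra: golf ∈ T.
(2) (exactly one): delta ∉ T.

golf: T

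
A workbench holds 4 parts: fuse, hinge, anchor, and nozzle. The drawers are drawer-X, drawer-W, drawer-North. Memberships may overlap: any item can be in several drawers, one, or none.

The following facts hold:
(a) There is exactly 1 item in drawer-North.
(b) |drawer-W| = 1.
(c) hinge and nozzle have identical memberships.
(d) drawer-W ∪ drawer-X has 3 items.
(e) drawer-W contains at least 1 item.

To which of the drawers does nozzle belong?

nozzle: drawer-X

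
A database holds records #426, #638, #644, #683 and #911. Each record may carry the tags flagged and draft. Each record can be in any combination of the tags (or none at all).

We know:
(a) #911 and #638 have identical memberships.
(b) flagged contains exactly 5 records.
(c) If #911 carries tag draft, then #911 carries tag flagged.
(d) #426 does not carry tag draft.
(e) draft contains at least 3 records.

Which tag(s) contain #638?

#638: draft, flagged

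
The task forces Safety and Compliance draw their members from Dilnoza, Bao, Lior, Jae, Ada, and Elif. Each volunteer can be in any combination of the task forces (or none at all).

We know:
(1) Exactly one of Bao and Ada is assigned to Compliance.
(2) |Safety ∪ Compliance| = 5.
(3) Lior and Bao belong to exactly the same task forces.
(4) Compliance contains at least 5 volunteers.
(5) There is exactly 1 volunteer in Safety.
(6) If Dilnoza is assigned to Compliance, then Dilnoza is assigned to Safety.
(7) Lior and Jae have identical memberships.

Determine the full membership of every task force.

Safety = {Dilnoza}; Compliance = {Bao, Dilnoza, Elif, Jae, Lior}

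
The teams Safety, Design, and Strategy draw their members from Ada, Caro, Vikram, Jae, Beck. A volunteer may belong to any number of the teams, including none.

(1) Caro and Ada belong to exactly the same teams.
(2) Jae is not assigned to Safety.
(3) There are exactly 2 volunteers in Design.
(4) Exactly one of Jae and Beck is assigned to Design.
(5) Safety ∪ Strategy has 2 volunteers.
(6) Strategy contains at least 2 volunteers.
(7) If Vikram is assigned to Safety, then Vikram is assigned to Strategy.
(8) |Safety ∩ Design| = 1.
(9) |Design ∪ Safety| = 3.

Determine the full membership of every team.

Safety = {Beck, Vikram}; Design = {Jae, Vikram}; Strategy = {Beck, Vikram}

From (2): Jae ∉ Safety.
Suppose Ada ∈ Safety: no assignment then satisfies all the clues, so Ada ∉ Safety.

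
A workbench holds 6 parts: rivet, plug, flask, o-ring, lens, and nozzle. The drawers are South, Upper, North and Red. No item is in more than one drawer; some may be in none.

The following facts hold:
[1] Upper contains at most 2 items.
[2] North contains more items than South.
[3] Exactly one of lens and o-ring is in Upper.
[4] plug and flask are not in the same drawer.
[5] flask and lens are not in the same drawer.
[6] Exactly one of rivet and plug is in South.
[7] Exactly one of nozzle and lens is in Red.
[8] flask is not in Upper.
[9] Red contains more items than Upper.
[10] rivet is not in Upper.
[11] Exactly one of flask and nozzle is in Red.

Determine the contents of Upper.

Upper = {lens}

From (8): flask ∉ Upper.
From (10): rivet ∉ Upper.
Suppose plug ∈ Upper: no assignment then satisfies all the clues, so plug ∉ Upper.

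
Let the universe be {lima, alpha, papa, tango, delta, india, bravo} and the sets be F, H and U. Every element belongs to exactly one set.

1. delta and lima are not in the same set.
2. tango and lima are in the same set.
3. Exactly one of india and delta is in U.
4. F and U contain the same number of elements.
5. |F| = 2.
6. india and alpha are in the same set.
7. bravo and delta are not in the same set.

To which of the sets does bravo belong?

bravo: H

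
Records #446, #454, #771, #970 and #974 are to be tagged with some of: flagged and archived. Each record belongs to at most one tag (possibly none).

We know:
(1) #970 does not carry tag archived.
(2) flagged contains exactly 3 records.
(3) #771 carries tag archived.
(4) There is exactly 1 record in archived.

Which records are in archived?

archived = {#771}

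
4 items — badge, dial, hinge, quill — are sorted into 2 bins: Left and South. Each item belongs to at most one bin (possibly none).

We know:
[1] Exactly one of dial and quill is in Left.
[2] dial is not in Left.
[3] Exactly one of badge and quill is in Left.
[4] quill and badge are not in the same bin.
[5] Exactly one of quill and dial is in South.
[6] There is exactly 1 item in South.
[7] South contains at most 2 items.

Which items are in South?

From (2): dial ∉ Left.
(1) (exactly one): quill ∈ Left.
(3) (exactly one): badge ∉ Left.
(5) (exactly one): dial ∈ South.
(6): South already has 1, so the rest are out.

South = {dial}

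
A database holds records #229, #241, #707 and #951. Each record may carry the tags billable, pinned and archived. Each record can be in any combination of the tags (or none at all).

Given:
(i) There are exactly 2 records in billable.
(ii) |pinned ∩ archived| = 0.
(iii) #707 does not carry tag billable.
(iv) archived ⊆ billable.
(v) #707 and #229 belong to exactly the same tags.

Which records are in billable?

billable = {#241, #951}

From (iii): #707 ∉ billable.
(iv) contrapositive: #707 ∉ archived.
(v): #229 matches #707: #229 ∉ billable.
(v): #229 matches #707: #229 ∉ archived.
(i): only 2 candidates remain for billable, so all are in.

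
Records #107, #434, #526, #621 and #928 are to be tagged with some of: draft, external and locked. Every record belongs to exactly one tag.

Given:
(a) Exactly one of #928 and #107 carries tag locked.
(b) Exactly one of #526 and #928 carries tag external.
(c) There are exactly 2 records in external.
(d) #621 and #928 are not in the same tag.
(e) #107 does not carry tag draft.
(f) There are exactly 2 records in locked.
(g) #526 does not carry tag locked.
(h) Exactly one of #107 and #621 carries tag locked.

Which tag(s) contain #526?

#526: external

From (e): #107 ∉ draft.
From (g): #526 ∉ locked.
Suppose #526 ∈ draft: no assignment then satisfies all the clues, so #526 ∉ draft.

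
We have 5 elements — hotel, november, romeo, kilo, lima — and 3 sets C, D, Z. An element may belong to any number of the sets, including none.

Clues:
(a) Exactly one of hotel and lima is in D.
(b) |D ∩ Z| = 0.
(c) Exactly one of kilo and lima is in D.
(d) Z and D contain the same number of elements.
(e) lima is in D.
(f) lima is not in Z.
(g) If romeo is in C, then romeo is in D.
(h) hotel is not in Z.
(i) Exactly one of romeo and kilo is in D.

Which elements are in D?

D = {lima, romeo}

From (e): lima ∈ D.
From (f): lima ∉ Z.
From (h): hotel ∉ Z.
(a) (exactly one): hotel ∉ D.
(c) (exactly one): kilo ∉ D.
(i) (exactly one): romeo ∈ D.
Suppose november ∈ D: no assignment then satisfies all the clues, so november ∉ D.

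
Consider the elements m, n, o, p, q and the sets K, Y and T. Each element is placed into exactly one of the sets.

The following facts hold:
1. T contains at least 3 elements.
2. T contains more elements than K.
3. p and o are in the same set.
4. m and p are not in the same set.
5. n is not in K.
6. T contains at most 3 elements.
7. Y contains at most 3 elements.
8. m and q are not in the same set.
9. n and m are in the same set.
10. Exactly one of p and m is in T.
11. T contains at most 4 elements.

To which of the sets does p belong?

p: T

From (5): n ∉ K.
(9): m matches n: m ∉ K.
Suppose p ∈ K: no assignment then satisfies all the clues, so p ∉ K.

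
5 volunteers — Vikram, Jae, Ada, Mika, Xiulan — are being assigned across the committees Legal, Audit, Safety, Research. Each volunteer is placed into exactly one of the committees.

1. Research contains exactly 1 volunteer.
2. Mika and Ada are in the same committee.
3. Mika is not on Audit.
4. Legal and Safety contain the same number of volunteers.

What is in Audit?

Audit = {}

From (3): Mika ∉ Audit.
(2): Ada matches Mika: Ada ∉ Audit.
Suppose Vikram ∈ Audit: no assignment then satisfies all the clues, so Vikram ∉ Audit.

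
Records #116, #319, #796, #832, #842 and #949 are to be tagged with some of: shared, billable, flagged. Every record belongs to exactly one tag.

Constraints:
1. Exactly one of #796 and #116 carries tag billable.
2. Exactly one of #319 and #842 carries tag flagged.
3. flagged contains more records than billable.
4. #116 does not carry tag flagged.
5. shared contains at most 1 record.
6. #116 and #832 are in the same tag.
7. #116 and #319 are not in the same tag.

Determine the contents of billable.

billable = {#116, #832}

From (4): #116 ∉ flagged.
(6): #832 matches #116: #832 ∉ flagged.
Suppose #116 ∉ billable: no assignment then satisfies all the clues, so #116 ∈ billable.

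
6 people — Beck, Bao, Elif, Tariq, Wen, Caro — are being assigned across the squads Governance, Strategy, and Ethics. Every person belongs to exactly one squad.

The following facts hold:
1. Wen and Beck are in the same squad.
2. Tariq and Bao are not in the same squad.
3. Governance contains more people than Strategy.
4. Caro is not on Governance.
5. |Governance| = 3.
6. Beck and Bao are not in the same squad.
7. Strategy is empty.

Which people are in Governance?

Governance = {Beck, Tariq, Wen}

From (4): Caro ∉ Governance.
(7): Strategy already has 0, so the rest are out.
Only one squad left: Caro ∈ Ethics.
Suppose Beck ∉ Governance: no assignment then satisfies all the clues, so Beck ∈ Governance.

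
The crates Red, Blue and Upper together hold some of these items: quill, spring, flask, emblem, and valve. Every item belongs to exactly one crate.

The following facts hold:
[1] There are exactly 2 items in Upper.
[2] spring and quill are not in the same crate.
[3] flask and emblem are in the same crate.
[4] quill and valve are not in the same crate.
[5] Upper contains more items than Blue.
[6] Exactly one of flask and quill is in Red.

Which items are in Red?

Red = {emblem, flask}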